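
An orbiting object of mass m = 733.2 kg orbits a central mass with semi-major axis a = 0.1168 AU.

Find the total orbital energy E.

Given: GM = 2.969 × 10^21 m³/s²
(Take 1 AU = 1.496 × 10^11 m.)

Convert to SI: a = 0.1168 AU = 1.74733e+10 m.
E = −GMm / (2a).
E = −2.969e+21 · 733.2 / (2 · 1.74733e+10) J ≈ -6.229e+13 J = -62.29 TJ.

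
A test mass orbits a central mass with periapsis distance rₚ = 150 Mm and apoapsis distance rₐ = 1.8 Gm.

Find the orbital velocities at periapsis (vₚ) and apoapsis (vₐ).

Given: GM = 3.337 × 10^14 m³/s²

Convert to SI: rₚ = 150 Mm = 1.5e+08 m; rₐ = 1.8 Gm = 1.8e+09 m.
Use the vis-viva equation v² = GM(2/r − 1/a) with a = (rₚ + rₐ)/2 = (1.5e+08 + 1.8e+09)/2 = 9.75e+08 m.
vₚ = √(GM · (2/rₚ − 1/a)) = √(3.337e+14 · (2/1.5e+08 − 1/9.75e+08)) m/s ≈ 2027 m/s = 2.027 km/s.
vₐ = √(GM · (2/rₐ − 1/a)) = √(3.337e+14 · (2/1.8e+09 − 1/9.75e+08)) m/s ≈ 168.9 m/s = 168.9 m/s.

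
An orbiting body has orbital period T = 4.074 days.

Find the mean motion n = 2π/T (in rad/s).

Convert to SI: T = 4.074 days = 351994 s.
n = 2π / T.
n = 2π / 351994 s ≈ 1.785e-05 rad/s.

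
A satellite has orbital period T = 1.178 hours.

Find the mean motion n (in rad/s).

Convert to SI: T = 1.178 hours = 4240.8 s.
n = 2π / T.
n = 2π / 4240.8 s ≈ 0.001482 rad/s.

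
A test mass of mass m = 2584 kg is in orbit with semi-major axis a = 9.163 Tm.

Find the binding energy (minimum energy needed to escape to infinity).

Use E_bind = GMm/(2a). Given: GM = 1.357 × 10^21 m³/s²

Convert to SI: a = 9.163 Tm = 9.163e+12 m.
Total orbital energy is E = −GMm/(2a); binding energy is E_bind = −E = GMm/(2a).
E_bind = 1.357e+21 · 2584 / (2 · 9.163e+12) J ≈ 1.913e+11 J = 191.3 GJ.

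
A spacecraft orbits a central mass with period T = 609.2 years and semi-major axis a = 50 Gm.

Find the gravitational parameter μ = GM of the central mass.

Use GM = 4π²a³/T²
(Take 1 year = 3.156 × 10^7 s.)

Convert to SI: T = 609.2 years = 1.92264e+10 s; a = 50 Gm = 5e+10 m.
GM = 4π² · a³ / T².
GM = 4π² · (5e+10)³ / (1.92264e+10)² m³/s² ≈ 1.335e+13 m³/s² = 1.335 × 10^13 m³/s².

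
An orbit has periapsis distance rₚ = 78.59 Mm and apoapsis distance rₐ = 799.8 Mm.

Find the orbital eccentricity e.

Convert to SI: rₚ = 78.59 Mm = 7.859e+07 m; rₐ = 799.8 Mm = 7.998e+08 m.
e = (rₐ − rₚ) / (rₐ + rₚ).
e = (7.998e+08 − 7.859e+07) / (7.998e+08 + 7.859e+07) = 7.2121e+08 / 8.7839e+08 ≈ 0.8211.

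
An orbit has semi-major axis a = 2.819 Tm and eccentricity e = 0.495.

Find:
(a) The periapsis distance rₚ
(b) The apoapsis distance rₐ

Convert to SI: a = 2.819 Tm = 2.819e+12 m.
(a) rₚ = a(1 − e) = 2.819e+12 · (1 − 0.495) = 2.819e+12 · 0.505 ≈ 1.424e+12 m = 1.424 Tm.
(b) rₐ = a(1 + e) = 2.819e+12 · (1 + 0.495) = 2.819e+12 · 1.495 ≈ 4.214e+12 m = 4.214 Tm.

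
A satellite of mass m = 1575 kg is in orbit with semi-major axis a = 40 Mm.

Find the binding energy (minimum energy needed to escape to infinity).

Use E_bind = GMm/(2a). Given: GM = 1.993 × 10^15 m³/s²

Convert to SI: a = 40 Mm = 4e+07 m.
Total orbital energy is E = −GMm/(2a); binding energy is E_bind = −E = GMm/(2a).
E_bind = 1.993e+15 · 1575 / (2 · 4e+07) J ≈ 3.924e+10 J = 39.24 GJ.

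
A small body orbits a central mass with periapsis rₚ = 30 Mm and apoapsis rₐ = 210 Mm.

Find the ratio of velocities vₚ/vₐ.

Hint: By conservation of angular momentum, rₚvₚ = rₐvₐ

Convert to SI: rₚ = 30 Mm = 3e+07 m; rₐ = 210 Mm = 2.1e+08 m.
Conservation of angular momentum gives rₚvₚ = rₐvₐ, so vₚ/vₐ = rₐ/rₚ.
vₚ/vₐ = 2.1e+08 / 3e+07 ≈ 7.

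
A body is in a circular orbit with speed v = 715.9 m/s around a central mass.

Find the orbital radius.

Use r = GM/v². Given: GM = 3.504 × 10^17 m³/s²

For a circular orbit, v² = GM / r, so r = GM / v².
r = 3.504e+17 / (715.9)² m ≈ 6.837e+11 m = 6.837 × 10^11 m.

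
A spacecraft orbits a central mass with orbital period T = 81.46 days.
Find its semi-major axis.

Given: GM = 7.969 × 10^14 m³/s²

Convert to SI: T = 81.46 days = 7.03814e+06 s.
Invert Kepler's third law: a = (GM · T² / (4π²))^(1/3).
Substituting T = 7.03814e+06 s and GM = 7.969e+14 m³/s²:
a = (7.969e+14 · (7.03814e+06)² / (4π²))^(1/3) m
a ≈ 1e+09 m = 1000 Mm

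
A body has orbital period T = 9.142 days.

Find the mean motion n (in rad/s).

Convert to SI: T = 9.142 days = 789869 s.
n = 2π / T.
n = 2π / 789869 s ≈ 7.955e-06 rad/s.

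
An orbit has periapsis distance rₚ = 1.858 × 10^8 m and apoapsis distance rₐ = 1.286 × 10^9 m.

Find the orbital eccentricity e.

e = (rₐ − rₚ) / (rₐ + rₚ).
e = (1.286e+09 − 1.858e+08) / (1.286e+09 + 1.858e+08) = 1.1002e+09 / 1.4718e+09 ≈ 0.7475.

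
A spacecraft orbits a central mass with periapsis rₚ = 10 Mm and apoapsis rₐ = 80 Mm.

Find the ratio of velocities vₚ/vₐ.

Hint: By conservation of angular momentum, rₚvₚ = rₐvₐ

Convert to SI: rₚ = 10 Mm = 1e+07 m; rₐ = 80 Mm = 8e+07 m.
Conservation of angular momentum gives rₚvₚ = rₐvₐ, so vₚ/vₐ = rₐ/rₚ.
vₚ/vₐ = 8e+07 / 1e+07 ≈ 8.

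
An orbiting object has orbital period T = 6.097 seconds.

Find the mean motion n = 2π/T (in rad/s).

n = 2π / T.
n = 2π / 6.097 s ≈ 1.031 rad/s.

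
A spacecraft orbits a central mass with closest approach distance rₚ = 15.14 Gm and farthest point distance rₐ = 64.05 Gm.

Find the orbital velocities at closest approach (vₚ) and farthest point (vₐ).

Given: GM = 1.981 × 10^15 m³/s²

Convert to SI: rₚ = 15.14 Gm = 1.514e+10 m; rₐ = 64.05 Gm = 6.405e+10 m.
Use the vis-viva equation v² = GM(2/r − 1/a) with a = (rₚ + rₐ)/2 = (1.514e+10 + 6.405e+10)/2 = 3.9595e+10 m.
vₚ = √(GM · (2/rₚ − 1/a)) = √(1.981e+15 · (2/1.514e+10 − 1/3.9595e+10)) m/s ≈ 460.1 m/s = 460.1 m/s.
vₐ = √(GM · (2/rₐ − 1/a)) = √(1.981e+15 · (2/6.405e+10 − 1/3.9595e+10)) m/s ≈ 108.7 m/s = 108.7 m/s.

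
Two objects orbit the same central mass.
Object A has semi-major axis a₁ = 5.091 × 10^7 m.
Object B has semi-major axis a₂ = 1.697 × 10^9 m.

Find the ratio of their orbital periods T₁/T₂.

From Kepler's third law, (T₁/T₂)² = (a₁/a₂)³, so T₁/T₂ = (a₁/a₂)^(3/2).
a₁/a₂ = 5.091e+07 / 1.697e+09 = 0.03.
T₁/T₂ = (0.03)^(3/2) ≈ 0.005196.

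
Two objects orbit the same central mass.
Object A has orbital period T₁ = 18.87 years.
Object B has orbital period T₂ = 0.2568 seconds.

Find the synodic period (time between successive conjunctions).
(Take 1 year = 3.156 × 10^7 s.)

Convert to SI: T₁ = 18.87 years = 5.95537e+08 s.
T_syn = |T₁ · T₂ / (T₁ − T₂)|.
T_syn = |5.95537e+08 · 0.2568 / (5.95537e+08 − 0.2568)| s ≈ 0.2568 s = 0.2568 seconds.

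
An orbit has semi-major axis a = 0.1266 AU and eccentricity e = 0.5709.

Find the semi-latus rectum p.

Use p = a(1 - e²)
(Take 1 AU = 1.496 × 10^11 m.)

Convert to SI: a = 0.1266 AU = 1.89394e+10 m.
p = a (1 − e²).
p = 1.89394e+10 · (1 − (0.5709)²) = 1.89394e+10 · 0.674073 ≈ 1.277e+10 m = 0.08534 AU.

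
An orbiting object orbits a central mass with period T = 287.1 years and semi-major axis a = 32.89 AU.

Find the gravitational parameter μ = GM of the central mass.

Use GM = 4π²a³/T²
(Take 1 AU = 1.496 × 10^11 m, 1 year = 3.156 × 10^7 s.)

Convert to SI: T = 287.1 years = 9.06088e+09 s; a = 32.89 AU = 4.92034e+12 m.
GM = 4π² · a³ / T².
GM = 4π² · (4.92034e+12)³ / (9.06088e+09)² m³/s² ≈ 5.728e+19 m³/s² = 5.728 × 10^19 m³/s².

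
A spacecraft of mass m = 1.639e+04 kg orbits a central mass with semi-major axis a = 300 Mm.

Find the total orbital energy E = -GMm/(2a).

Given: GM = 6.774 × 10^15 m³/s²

Convert to SI: a = 300 Mm = 3e+08 m.
E = −GMm / (2a).
E = −6.774e+15 · 1.639e+04 / (2 · 3e+08) J ≈ -1.85e+11 J = -185 GJ.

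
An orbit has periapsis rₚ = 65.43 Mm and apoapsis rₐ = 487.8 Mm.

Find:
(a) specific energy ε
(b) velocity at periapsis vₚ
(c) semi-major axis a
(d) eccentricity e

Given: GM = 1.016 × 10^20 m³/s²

Convert to SI: rₚ = 65.43 Mm = 6.543e+07 m; rₐ = 487.8 Mm = 4.878e+08 m.
(a) With a = (rₚ + rₐ)/2 = 2.76615e+08 m, ε = −GM/(2a) = −1.016e+20/(2 · 2.76615e+08) J/kg ≈ -1.836e+11 J/kg
(b) With a = (rₚ + rₐ)/2 = 2.76615e+08 m, vₚ = √(GM (2/rₚ − 1/a)) = √(1.016e+20 · (2/6.543e+07 − 1/2.76615e+08)) m/s ≈ 1.655e+06 m/s
(c) a = (rₚ + rₐ)/2 = (6.543e+07 + 4.878e+08)/2 ≈ 2.766e+08 m
(d) e = (rₐ − rₚ)/(rₐ + rₚ) = (4.878e+08 − 6.543e+07)/(4.878e+08 + 6.543e+07) ≈ 0.7635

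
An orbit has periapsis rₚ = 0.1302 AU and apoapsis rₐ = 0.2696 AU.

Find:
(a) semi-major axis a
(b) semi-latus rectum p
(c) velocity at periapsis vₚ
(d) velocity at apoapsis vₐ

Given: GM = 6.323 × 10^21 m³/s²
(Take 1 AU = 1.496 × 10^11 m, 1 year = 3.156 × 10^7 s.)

Convert to SI: rₚ = 0.1302 AU = 1.94779e+10 m; rₐ = 0.2696 AU = 4.03322e+10 m.
(a) a = (rₚ + rₐ)/2 = (1.94779e+10 + 4.03322e+10)/2 ≈ 2.991e+10 m
(b) From a = (rₚ + rₐ)/2 = 2.9905e+10 m and e = (rₐ − rₚ)/(rₐ + rₚ) = 0.348674, p = a(1 − e²) = 2.9905e+10 · (1 − (0.348674)²) ≈ 2.627e+10 m
(c) With a = (rₚ + rₐ)/2 = 2.9905e+10 m, vₚ = √(GM (2/rₚ − 1/a)) = √(6.323e+21 · (2/1.94779e+10 − 1/2.9905e+10)) m/s ≈ 6.617e+05 m/s
(d) With a = (rₚ + rₐ)/2 = 2.9905e+10 m, vₐ = √(GM (2/rₐ − 1/a)) = √(6.323e+21 · (2/4.03322e+10 − 1/2.9905e+10)) m/s ≈ 3.195e+05 m/s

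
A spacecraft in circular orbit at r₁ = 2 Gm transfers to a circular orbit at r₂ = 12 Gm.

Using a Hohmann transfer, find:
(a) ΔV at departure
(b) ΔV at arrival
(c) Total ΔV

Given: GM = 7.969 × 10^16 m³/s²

Convert to SI: r₁ = 2 Gm = 2e+09 m; r₂ = 12 Gm = 1.2e+10 m.
Transfer semi-major axis: a_t = (r₁ + r₂)/2 = (2e+09 + 1.2e+10)/2 = 7e+09 m.
Circular speeds: v₁ = √(GM/r₁) = 6312.29 m/s, v₂ = √(GM/r₂) = 2576.98 m/s.
Transfer speeds (vis-viva v² = GM(2/r − 1/a_t)): v₁ᵗ = 8264.73 m/s, v₂ᵗ = 1377.45 m/s.
(a) ΔV₁ = |v₁ᵗ − v₁| ≈ 1952 m/s = 1.952 km/s.
(b) ΔV₂ = |v₂ − v₂ᵗ| ≈ 1200 m/s = 1.2 km/s.
(c) ΔV_total = ΔV₁ + ΔV₂ ≈ 3152 m/s = 3.152 km/s.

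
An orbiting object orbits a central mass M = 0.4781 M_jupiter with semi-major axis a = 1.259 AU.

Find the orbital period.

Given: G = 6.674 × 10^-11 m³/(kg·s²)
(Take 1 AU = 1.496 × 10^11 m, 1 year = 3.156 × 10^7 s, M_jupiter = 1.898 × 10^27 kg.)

Convert to SI: a = 1.259 AU = 1.88346e+11 m; M = 0.4781 M_jupiter = 9.07434e+26 kg.
GM = G · M = 6.674e-11 · 9.07434e+26 = 6.05621e+16 m³/s².
Kepler's third law: T = 2π √(a³ / GM).
Substituting a = 1.88346e+11 m and GM = 6.05621e+16 m³/s²:
T = 2π √((1.88346e+11)³ / 6.05621e+16) s
T ≈ 2.087e+09 s = 66.13 years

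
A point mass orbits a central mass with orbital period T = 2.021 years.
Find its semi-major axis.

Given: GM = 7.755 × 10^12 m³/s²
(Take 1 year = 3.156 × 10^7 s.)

Convert to SI: T = 2.021 years = 6.37828e+07 s.
Invert Kepler's third law: a = (GM · T² / (4π²))^(1/3).
Substituting T = 6.37828e+07 s and GM = 7.755e+12 m³/s²:
a = (7.755e+12 · (6.37828e+07)² / (4π²))^(1/3) m
a ≈ 9.28e+08 m = 9.28 × 10^8 m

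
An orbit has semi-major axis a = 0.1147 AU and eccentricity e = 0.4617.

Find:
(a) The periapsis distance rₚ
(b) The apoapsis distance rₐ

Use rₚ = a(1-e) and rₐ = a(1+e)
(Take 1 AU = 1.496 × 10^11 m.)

Convert to SI: a = 0.1147 AU = 1.71591e+10 m.
(a) rₚ = a(1 − e) = 1.71591e+10 · (1 − 0.4617) = 1.71591e+10 · 0.5383 ≈ 9.237e+09 m = 0.06174 AU.
(b) rₐ = a(1 + e) = 1.71591e+10 · (1 + 0.4617) = 1.71591e+10 · 1.4617 ≈ 2.508e+10 m = 0.1677 AU.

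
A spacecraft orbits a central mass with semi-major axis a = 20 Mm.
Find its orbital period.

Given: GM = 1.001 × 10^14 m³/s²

Convert to SI: a = 20 Mm = 2e+07 m.
Kepler's third law: T = 2π √(a³ / GM).
Substituting a = 2e+07 m and GM = 1.001e+14 m³/s²:
T = 2π √((2e+07)³ / 1.001e+14) s
T ≈ 5.617e+04 s = 15.6 hours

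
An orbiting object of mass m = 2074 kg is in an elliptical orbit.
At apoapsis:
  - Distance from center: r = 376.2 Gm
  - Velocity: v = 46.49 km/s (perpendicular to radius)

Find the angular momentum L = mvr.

Convert to SI: r = 376.2 Gm = 3.762e+11 m; v = 46.49 km/s = 46490 m/s.
Since v is perpendicular to r, L = m · v · r.
L = 2074 · 46490 · 3.762e+11 kg·m²/s ≈ 3.627e+19 kg·m²/s.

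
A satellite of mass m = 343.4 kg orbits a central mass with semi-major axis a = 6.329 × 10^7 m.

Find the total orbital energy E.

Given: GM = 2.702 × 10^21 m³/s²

E = −GMm / (2a).
E = −2.702e+21 · 343.4 / (2 · 6.329e+07) J ≈ -7.33e+15 J = -7.33 PJ.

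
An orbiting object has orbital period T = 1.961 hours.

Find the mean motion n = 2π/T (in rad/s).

Convert to SI: T = 1.961 hours = 7059.6 s.
n = 2π / T.
n = 2π / 7059.6 s ≈ 0.00089 rad/s.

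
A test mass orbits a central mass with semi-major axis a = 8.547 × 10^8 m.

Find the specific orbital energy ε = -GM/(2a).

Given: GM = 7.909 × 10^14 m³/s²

ε = −GM / (2a).
ε = −7.909e+14 / (2 · 8.547e+08) J/kg ≈ -4.627e+05 J/kg = -462.7 kJ/kg.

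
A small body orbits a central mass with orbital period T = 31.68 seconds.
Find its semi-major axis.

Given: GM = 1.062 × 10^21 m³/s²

Invert Kepler's third law: a = (GM · T² / (4π²))^(1/3).
Substituting T = 31.68 s and GM = 1.062e+21 m³/s²:
a = (1.062e+21 · (31.68)² / (4π²))^(1/3) m
a ≈ 3e+07 m = 30 Mm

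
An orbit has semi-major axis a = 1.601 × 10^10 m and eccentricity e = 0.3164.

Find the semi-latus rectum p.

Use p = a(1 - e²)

p = a (1 − e²).
p = 1.601e+10 · (1 − (0.3164)²) = 1.601e+10 · 0.899891 ≈ 1.441e+10 m = 1.441 × 10^10 m.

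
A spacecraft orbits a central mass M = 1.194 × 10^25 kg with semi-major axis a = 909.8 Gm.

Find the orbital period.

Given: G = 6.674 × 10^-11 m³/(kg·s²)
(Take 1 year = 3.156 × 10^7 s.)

Convert to SI: a = 909.8 Gm = 9.098e+11 m.
GM = G · M = 6.674e-11 · 1.194e+25 = 7.96876e+14 m³/s².
Kepler's third law: T = 2π √(a³ / GM).
Substituting a = 9.098e+11 m and GM = 7.96876e+14 m³/s²:
T = 2π √((9.098e+11)³ / 7.96876e+14) s
T ≈ 1.932e+11 s = 6120 years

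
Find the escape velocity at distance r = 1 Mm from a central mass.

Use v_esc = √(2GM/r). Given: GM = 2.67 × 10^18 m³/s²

Convert to SI: r = 1 Mm = 1e+06 m.
Escape velocity comes from setting total energy to zero: ½v² − GM/r = 0 ⇒ v_esc = √(2GM / r).
v_esc = √(2 · 2.67e+18 / 1e+06) m/s ≈ 2.311e+06 m/s = 2311 km/s.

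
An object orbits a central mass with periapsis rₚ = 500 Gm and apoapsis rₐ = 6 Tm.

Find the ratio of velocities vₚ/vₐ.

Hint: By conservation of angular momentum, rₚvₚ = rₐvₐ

Convert to SI: rₚ = 500 Gm = 5e+11 m; rₐ = 6 Tm = 6e+12 m.
Conservation of angular momentum gives rₚvₚ = rₐvₐ, so vₚ/vₐ = rₐ/rₚ.
vₚ/vₐ = 6e+12 / 5e+11 ≈ 12.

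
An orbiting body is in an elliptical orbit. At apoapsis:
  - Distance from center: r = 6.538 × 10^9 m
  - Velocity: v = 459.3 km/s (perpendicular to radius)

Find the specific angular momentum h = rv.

Convert to SI: v = 459.3 km/s = 459300 m/s.
With v perpendicular to r, h = r · v.
h = 6.538e+09 · 459300 m²/s ≈ 3.003e+15 m²/s.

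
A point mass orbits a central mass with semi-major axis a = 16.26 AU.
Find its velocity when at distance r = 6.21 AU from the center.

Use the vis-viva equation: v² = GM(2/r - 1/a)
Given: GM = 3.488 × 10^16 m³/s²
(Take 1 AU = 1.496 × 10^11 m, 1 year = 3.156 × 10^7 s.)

Convert to SI: a = 16.26 AU = 2.4325e+12 m; r = 6.21 AU = 9.29016e+11 m.
Vis-viva: v = √(GM · (2/r − 1/a)).
2/r − 1/a = 2/9.29016e+11 − 1/2.4325e+12 = 1.74172e-12 m⁻¹.
v = √(3.488e+16 · 1.74172e-12) m/s ≈ 246.5 m/s = 0.052 AU/year.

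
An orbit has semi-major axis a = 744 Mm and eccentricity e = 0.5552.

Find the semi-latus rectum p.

Convert to SI: a = 744 Mm = 7.44e+08 m.
p = a (1 − e²).
p = 7.44e+08 · (1 − (0.5552)²) = 7.44e+08 · 0.691753 ≈ 5.147e+08 m = 514.7 Mm.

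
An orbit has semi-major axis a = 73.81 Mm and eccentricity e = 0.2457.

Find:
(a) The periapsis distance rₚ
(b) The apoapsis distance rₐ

Convert to SI: a = 73.81 Mm = 7.381e+07 m.
(a) rₚ = a(1 − e) = 7.381e+07 · (1 − 0.2457) = 7.381e+07 · 0.7543 ≈ 5.567e+07 m = 55.67 Mm.
(b) rₐ = a(1 + e) = 7.381e+07 · (1 + 0.2457) = 7.381e+07 · 1.2457 ≈ 9.195e+07 m = 91.95 Mm.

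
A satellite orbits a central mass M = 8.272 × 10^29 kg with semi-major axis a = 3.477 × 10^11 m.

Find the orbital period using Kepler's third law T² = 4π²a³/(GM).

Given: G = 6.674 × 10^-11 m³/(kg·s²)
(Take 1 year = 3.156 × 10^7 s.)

GM = G · M = 6.674e-11 · 8.272e+29 = 5.52073e+19 m³/s².
Kepler's third law: T = 2π √(a³ / GM).
Substituting a = 3.477e+11 m and GM = 5.52073e+19 m³/s²:
T = 2π √((3.477e+11)³ / 5.52073e+19) s
T ≈ 1.734e+08 s = 5.494 years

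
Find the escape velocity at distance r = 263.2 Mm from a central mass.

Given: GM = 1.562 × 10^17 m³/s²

Convert to SI: r = 263.2 Mm = 2.632e+08 m.
Escape velocity comes from setting total energy to zero: ½v² − GM/r = 0 ⇒ v_esc = √(2GM / r).
v_esc = √(2 · 1.562e+17 / 2.632e+08) m/s ≈ 3.445e+04 m/s = 34.45 km/s.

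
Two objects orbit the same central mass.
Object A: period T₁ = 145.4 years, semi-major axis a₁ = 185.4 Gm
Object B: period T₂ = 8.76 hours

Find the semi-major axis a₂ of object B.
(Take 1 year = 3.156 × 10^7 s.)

Convert to SI: T₁ = 145.4 years = 4.58882e+09 s; a₁ = 185.4 Gm = 1.854e+11 m; T₂ = 8.76 hours = 31536 s.
Kepler's third law: (T₁/T₂)² = (a₁/a₂)³ ⇒ a₂ = a₁ · (T₂/T₁)^(2/3).
T₂/T₁ = 31536 / 4.58882e+09 = 6.87235e-06.
a₂ = 1.854e+11 · (6.87235e-06)^(2/3) m ≈ 6.702e+07 m = 67.02 Mm.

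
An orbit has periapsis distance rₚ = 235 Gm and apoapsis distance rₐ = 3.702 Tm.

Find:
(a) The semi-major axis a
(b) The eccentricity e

Convert to SI: rₚ = 235 Gm = 2.35e+11 m; rₐ = 3.702 Tm = 3.702e+12 m.
(a) a = (rₚ + rₐ) / 2 = (2.35e+11 + 3.702e+12) / 2 ≈ 1.968e+12 m = 1.968 Tm.
(b) e = (rₐ − rₚ) / (rₐ + rₚ) = (3.702e+12 − 2.35e+11) / (3.702e+12 + 2.35e+11) ≈ 0.8806.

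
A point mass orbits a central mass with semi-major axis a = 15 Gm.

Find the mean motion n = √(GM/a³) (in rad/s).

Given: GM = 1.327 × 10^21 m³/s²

Convert to SI: a = 15 Gm = 1.5e+10 m.
n = √(GM / a³).
n = √(1.327e+21 / (1.5e+10)³) rad/s ≈ 1.983e-05 rad/s.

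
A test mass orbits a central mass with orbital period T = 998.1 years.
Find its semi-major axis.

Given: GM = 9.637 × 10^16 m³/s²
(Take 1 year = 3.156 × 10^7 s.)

Convert to SI: T = 998.1 years = 3.15e+10 s.
Invert Kepler's third law: a = (GM · T² / (4π²))^(1/3).
Substituting T = 3.15e+10 s and GM = 9.637e+16 m³/s²:
a = (9.637e+16 · (3.15e+10)² / (4π²))^(1/3) m
a ≈ 1.343e+12 m = 1.343 × 10^12 m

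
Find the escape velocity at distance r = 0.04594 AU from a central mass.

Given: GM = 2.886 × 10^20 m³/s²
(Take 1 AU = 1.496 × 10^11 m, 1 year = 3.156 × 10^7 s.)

Convert to SI: r = 0.04594 AU = 6.87262e+09 m.
Escape velocity comes from setting total energy to zero: ½v² − GM/r = 0 ⇒ v_esc = √(2GM / r).
v_esc = √(2 · 2.886e+20 / 6.87262e+09) m/s ≈ 2.898e+05 m/s = 61.14 AU/year.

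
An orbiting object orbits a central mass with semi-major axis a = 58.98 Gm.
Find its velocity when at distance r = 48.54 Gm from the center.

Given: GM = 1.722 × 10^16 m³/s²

Convert to SI: a = 58.98 Gm = 5.898e+10 m; r = 48.54 Gm = 4.854e+10 m.
Vis-viva: v = √(GM · (2/r − 1/a)).
2/r − 1/a = 2/4.854e+10 − 1/5.898e+10 = 2.42482e-11 m⁻¹.
v = √(1.722e+16 · 2.42482e-11) m/s ≈ 646.2 m/s = 646.2 m/s.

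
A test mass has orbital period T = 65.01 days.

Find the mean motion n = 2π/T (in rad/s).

Convert to SI: T = 65.01 days = 5.61686e+06 s.
n = 2π / T.
n = 2π / 5.61686e+06 s ≈ 1.119e-06 rad/s.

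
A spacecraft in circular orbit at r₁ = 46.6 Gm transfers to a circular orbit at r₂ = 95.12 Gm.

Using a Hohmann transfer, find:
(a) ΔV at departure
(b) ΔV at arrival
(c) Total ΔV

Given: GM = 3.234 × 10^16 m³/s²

Convert to SI: r₁ = 46.6 Gm = 4.66e+10 m; r₂ = 95.12 Gm = 9.512e+10 m.
Transfer semi-major axis: a_t = (r₁ + r₂)/2 = (4.66e+10 + 9.512e+10)/2 = 7.086e+10 m.
Circular speeds: v₁ = √(GM/r₁) = 833.061 m/s, v₂ = √(GM/r₂) = 583.088 m/s.
Transfer speeds (vis-viva v² = GM(2/r − 1/a_t)): v₁ᵗ = 965.189 m/s, v₂ᵗ = 472.853 m/s.
(a) ΔV₁ = |v₁ᵗ − v₁| ≈ 132.1 m/s = 132.1 m/s.
(b) ΔV₂ = |v₂ − v₂ᵗ| ≈ 110.2 m/s = 110.2 m/s.
(c) ΔV_total = ΔV₁ + ΔV₂ ≈ 242.4 m/s = 242.4 m/s.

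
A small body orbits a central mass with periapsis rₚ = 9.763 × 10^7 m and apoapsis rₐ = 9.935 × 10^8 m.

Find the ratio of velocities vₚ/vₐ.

Conservation of angular momentum gives rₚvₚ = rₐvₐ, so vₚ/vₐ = rₐ/rₚ.
vₚ/vₐ = 9.935e+08 / 9.763e+07 ≈ 10.18.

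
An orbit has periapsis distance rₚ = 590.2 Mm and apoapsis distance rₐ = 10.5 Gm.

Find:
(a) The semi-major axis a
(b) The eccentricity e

Convert to SI: rₚ = 590.2 Mm = 5.902e+08 m; rₐ = 10.5 Gm = 1.05e+10 m.
(a) a = (rₚ + rₐ) / 2 = (5.902e+08 + 1.05e+10) / 2 ≈ 5.545e+09 m = 5.545 Gm.
(b) e = (rₐ − rₚ) / (rₐ + rₚ) = (1.05e+10 − 5.902e+08) / (1.05e+10 + 5.902e+08) ≈ 0.8936.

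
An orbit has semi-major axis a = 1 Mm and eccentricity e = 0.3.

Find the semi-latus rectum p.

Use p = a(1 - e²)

Convert to SI: a = 1 Mm = 1e+06 m.
p = a (1 − e²).
p = 1e+06 · (1 − (0.3)²) = 1e+06 · 0.91 ≈ 9.1e+05 m = 910 km.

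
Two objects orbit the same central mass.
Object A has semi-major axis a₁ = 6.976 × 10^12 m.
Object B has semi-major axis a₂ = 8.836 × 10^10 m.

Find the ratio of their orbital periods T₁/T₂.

From Kepler's third law, (T₁/T₂)² = (a₁/a₂)³, so T₁/T₂ = (a₁/a₂)^(3/2).
a₁/a₂ = 6.976e+12 / 8.836e+10 = 78.9498.
T₁/T₂ = (78.9498)^(3/2) ≈ 701.5.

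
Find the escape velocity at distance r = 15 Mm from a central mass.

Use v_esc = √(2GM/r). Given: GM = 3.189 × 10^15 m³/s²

Convert to SI: r = 15 Mm = 1.5e+07 m.
Escape velocity comes from setting total energy to zero: ½v² − GM/r = 0 ⇒ v_esc = √(2GM / r).
v_esc = √(2 · 3.189e+15 / 1.5e+07) m/s ≈ 2.062e+04 m/s = 20.62 km/s.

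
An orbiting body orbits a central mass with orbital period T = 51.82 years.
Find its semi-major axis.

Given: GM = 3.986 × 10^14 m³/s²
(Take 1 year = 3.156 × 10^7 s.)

Convert to SI: T = 51.82 years = 1.63544e+09 s.
Invert Kepler's third law: a = (GM · T² / (4π²))^(1/3).
Substituting T = 1.63544e+09 s and GM = 3.986e+14 m³/s²:
a = (3.986e+14 · (1.63544e+09)² / (4π²))^(1/3) m
a ≈ 3e+10 m = 30 Gm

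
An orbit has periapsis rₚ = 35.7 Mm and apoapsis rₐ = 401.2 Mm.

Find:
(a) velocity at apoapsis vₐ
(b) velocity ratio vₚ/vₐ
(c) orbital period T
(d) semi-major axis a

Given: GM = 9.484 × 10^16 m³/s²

Convert to SI: rₚ = 35.7 Mm = 3.57e+07 m; rₐ = 401.2 Mm = 4.012e+08 m.
(a) With a = (rₚ + rₐ)/2 = 2.1845e+08 m, vₐ = √(GM (2/rₐ − 1/a)) = √(9.484e+16 · (2/4.012e+08 − 1/2.1845e+08)) m/s ≈ 6215 m/s
(b) Conservation of angular momentum (rₚvₚ = rₐvₐ) gives vₚ/vₐ = rₐ/rₚ = 4.012e+08/3.57e+07 ≈ 11.24
(c) With a = (rₚ + rₐ)/2 = 2.1845e+08 m, T = 2π √(a³/GM) = 2π √((2.1845e+08)³/9.484e+16) s ≈ 6.587e+04 s
(d) a = (rₚ + rₐ)/2 = (3.57e+07 + 4.012e+08)/2 ≈ 2.184e+08 m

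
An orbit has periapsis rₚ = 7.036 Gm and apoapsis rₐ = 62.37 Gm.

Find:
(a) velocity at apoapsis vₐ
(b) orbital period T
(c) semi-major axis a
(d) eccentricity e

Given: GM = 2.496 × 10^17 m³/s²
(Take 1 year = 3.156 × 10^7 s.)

Convert to SI: rₚ = 7.036 Gm = 7.036e+09 m; rₐ = 62.37 Gm = 6.237e+10 m.
(a) With a = (rₚ + rₐ)/2 = 3.4703e+10 m, vₐ = √(GM (2/rₐ − 1/a)) = √(2.496e+17 · (2/6.237e+10 − 1/3.4703e+10)) m/s ≈ 900.8 m/s
(b) With a = (rₚ + rₐ)/2 = 3.4703e+10 m, T = 2π √(a³/GM) = 2π √((3.4703e+10)³/2.496e+17) s ≈ 8.13e+07 s
(c) a = (rₚ + rₐ)/2 = (7.036e+09 + 6.237e+10)/2 ≈ 3.47e+10 m
(d) e = (rₐ − rₚ)/(rₐ + rₚ) = (6.237e+10 − 7.036e+09)/(6.237e+10 + 7.036e+09) ≈ 0.7973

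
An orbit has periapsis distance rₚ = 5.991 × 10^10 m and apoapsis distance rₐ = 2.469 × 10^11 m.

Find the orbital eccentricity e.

e = (rₐ − rₚ) / (rₐ + rₚ).
e = (2.469e+11 − 5.991e+10) / (2.469e+11 + 5.991e+10) = 1.8699e+11 / 3.0681e+11 ≈ 0.6095.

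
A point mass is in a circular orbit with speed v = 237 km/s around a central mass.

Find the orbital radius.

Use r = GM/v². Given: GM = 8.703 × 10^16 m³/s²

Convert to SI: v = 237 km/s = 237000 m/s.
For a circular orbit, v² = GM / r, so r = GM / v².
r = 8.703e+16 / (237000)² m ≈ 1.549e+06 m = 1.549 Mm.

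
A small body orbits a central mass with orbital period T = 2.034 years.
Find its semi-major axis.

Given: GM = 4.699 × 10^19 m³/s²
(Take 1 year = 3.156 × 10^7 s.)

Convert to SI: T = 2.034 years = 6.4193e+07 s.
Invert Kepler's third law: a = (GM · T² / (4π²))^(1/3).
Substituting T = 6.4193e+07 s and GM = 4.699e+19 m³/s²:
a = (4.699e+19 · (6.4193e+07)² / (4π²))^(1/3) m
a ≈ 1.699e+11 m = 169.9 Gm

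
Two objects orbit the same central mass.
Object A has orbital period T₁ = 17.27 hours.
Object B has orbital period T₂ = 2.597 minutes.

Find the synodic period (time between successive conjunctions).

Convert to SI: T₁ = 17.27 hours = 62172 s; T₂ = 2.597 minutes = 155.82 s.
T_syn = |T₁ · T₂ / (T₁ − T₂)|.
T_syn = |62172 · 155.82 / (62172 − 155.82)| s ≈ 156.2 s = 2.604 minutes.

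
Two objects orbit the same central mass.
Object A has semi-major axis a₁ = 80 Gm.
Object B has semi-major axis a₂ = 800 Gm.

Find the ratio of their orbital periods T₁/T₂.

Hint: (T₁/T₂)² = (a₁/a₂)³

Convert to SI: a₁ = 80 Gm = 8e+10 m; a₂ = 800 Gm = 8e+11 m.
From Kepler's third law, (T₁/T₂)² = (a₁/a₂)³, so T₁/T₂ = (a₁/a₂)^(3/2).
a₁/a₂ = 8e+10 / 8e+11 = 0.1.
T₁/T₂ = (0.1)^(3/2) ≈ 0.03162.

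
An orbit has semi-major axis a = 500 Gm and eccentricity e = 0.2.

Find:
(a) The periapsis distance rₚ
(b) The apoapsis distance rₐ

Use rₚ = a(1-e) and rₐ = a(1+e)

Convert to SI: a = 500 Gm = 5e+11 m.
(a) rₚ = a(1 − e) = 5e+11 · (1 − 0.2) = 5e+11 · 0.8 ≈ 4e+11 m = 400 Gm.
(b) rₐ = a(1 + e) = 5e+11 · (1 + 0.2) = 5e+11 · 1.2 ≈ 6e+11 m = 600 Gm.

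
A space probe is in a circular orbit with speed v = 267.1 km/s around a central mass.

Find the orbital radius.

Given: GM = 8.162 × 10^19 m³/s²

Convert to SI: v = 267.1 km/s = 267100 m/s.
For a circular orbit, v² = GM / r, so r = GM / v².
r = 8.162e+19 / (267100)² m ≈ 1.144e+09 m = 1.144 × 10^9 m.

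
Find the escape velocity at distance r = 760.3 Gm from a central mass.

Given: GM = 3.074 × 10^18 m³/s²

Convert to SI: r = 760.3 Gm = 7.603e+11 m.
Escape velocity comes from setting total energy to zero: ½v² − GM/r = 0 ⇒ v_esc = √(2GM / r).
v_esc = √(2 · 3.074e+18 / 7.603e+11) m/s ≈ 2844 m/s = 2.844 km/s.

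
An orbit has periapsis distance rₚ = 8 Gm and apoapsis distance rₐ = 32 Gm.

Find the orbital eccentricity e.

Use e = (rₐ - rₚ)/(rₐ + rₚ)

Convert to SI: rₚ = 8 Gm = 8e+09 m; rₐ = 32 Gm = 3.2e+10 m.
e = (rₐ − rₚ) / (rₐ + rₚ).
e = (3.2e+10 − 8e+09) / (3.2e+10 + 8e+09) = 2.4e+10 / 4e+10 ≈ 0.6.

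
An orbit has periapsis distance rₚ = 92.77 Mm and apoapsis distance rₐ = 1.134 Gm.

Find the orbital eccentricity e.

Convert to SI: rₚ = 92.77 Mm = 9.277e+07 m; rₐ = 1.134 Gm = 1.134e+09 m.
e = (rₐ − rₚ) / (rₐ + rₚ).
e = (1.134e+09 − 9.277e+07) / (1.134e+09 + 9.277e+07) = 1.04123e+09 / 1.22677e+09 ≈ 0.8488.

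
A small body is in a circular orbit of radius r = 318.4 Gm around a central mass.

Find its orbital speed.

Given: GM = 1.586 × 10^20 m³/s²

Convert to SI: r = 318.4 Gm = 3.184e+11 m.
For a circular orbit, gravity supplies the centripetal force, so v = √(GM / r).
v = √(1.586e+20 / 3.184e+11) m/s ≈ 2.232e+04 m/s = 22.32 km/s.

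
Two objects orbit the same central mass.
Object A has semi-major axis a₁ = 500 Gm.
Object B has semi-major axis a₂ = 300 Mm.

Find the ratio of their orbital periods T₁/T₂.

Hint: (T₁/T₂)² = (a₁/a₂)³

Convert to SI: a₁ = 500 Gm = 5e+11 m; a₂ = 300 Mm = 3e+08 m.
From Kepler's third law, (T₁/T₂)² = (a₁/a₂)³, so T₁/T₂ = (a₁/a₂)^(3/2).
a₁/a₂ = 5e+11 / 3e+08 = 1666.67.
T₁/T₂ = (1666.67)^(3/2) ≈ 6.804e+04.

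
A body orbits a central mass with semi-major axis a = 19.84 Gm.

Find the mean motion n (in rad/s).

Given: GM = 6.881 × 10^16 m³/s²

Convert to SI: a = 19.84 Gm = 1.984e+10 m.
n = √(GM / a³).
n = √(6.881e+16 / (1.984e+10)³) rad/s ≈ 9.387e-08 rad/s.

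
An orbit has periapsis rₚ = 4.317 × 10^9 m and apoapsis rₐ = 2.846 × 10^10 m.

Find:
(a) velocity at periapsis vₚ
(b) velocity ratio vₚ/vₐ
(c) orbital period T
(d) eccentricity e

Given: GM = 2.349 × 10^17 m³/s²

(a) With a = (rₚ + rₐ)/2 = 1.63885e+10 m, vₚ = √(GM (2/rₚ − 1/a)) = √(2.349e+17 · (2/4.317e+09 − 1/1.63885e+10)) m/s ≈ 9721 m/s
(b) Conservation of angular momentum (rₚvₚ = rₐvₐ) gives vₚ/vₐ = rₐ/rₚ = 2.846e+10/4.317e+09 ≈ 6.593
(c) With a = (rₚ + rₐ)/2 = 1.63885e+10 m, T = 2π √(a³/GM) = 2π √((1.63885e+10)³/2.349e+17) s ≈ 2.72e+07 s
(d) e = (rₐ − rₚ)/(rₐ + rₚ) = (2.846e+10 − 4.317e+09)/(2.846e+10 + 4.317e+09) ≈ 0.7366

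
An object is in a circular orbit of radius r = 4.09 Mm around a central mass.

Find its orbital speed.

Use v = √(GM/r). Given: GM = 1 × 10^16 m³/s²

Convert to SI: r = 4.09 Mm = 4.09e+06 m.
For a circular orbit, gravity supplies the centripetal force, so v = √(GM / r).
v = √(1e+16 / 4.09e+06) m/s ≈ 4.945e+04 m/s = 49.45 km/s.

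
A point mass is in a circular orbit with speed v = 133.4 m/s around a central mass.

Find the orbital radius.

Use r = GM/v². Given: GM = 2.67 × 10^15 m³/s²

For a circular orbit, v² = GM / r, so r = GM / v².
r = 2.67e+15 / (133.4)² m ≈ 1.5e+11 m = 150 Gm.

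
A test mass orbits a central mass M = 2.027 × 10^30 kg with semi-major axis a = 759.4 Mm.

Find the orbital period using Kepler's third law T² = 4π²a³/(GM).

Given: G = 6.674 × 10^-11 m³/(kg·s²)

Convert to SI: a = 759.4 Mm = 7.594e+08 m.
GM = G · M = 6.674e-11 · 2.027e+30 = 1.35282e+20 m³/s².
Kepler's third law: T = 2π √(a³ / GM).
Substituting a = 7.594e+08 m and GM = 1.35282e+20 m³/s²:
T = 2π √((7.594e+08)³ / 1.35282e+20) s
T ≈ 1.13e+04 s = 3.14 hours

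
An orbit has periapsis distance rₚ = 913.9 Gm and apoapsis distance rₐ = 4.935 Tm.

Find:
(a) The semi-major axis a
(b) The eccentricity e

Convert to SI: rₚ = 913.9 Gm = 9.139e+11 m; rₐ = 4.935 Tm = 4.935e+12 m.
(a) a = (rₚ + rₐ) / 2 = (9.139e+11 + 4.935e+12) / 2 ≈ 2.924e+12 m = 2.924 Tm.
(b) e = (rₐ − rₚ) / (rₐ + rₚ) = (4.935e+12 − 9.139e+11) / (4.935e+12 + 9.139e+11) ≈ 0.6875.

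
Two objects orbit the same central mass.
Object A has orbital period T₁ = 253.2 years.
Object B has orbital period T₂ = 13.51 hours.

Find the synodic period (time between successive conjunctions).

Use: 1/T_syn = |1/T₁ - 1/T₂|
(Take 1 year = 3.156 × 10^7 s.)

Convert to SI: T₁ = 253.2 years = 7.99099e+09 s; T₂ = 13.51 hours = 48636 s.
T_syn = |T₁ · T₂ / (T₁ − T₂)|.
T_syn = |7.99099e+09 · 48636 / (7.99099e+09 − 48636)| s ≈ 4.864e+04 s = 13.51 hours.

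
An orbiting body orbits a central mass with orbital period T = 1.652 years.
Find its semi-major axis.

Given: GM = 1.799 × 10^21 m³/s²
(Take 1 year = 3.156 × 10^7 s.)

Convert to SI: T = 1.652 years = 5.21371e+07 s.
Invert Kepler's third law: a = (GM · T² / (4π²))^(1/3).
Substituting T = 5.21371e+07 s and GM = 1.799e+21 m³/s²:
a = (1.799e+21 · (5.21371e+07)² / (4π²))^(1/3) m
a ≈ 4.985e+11 m = 498.5 Gm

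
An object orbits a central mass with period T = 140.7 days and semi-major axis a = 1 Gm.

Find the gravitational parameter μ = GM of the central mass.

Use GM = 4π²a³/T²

Convert to SI: T = 140.7 days = 1.21565e+07 s; a = 1 Gm = 1e+09 m.
GM = 4π² · a³ / T².
GM = 4π² · (1e+09)³ / (1.21565e+07)² m³/s² ≈ 2.671e+14 m³/s² = 2.671 × 10^14 m³/s².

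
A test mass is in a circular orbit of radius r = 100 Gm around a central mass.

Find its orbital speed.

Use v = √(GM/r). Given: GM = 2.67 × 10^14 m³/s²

Convert to SI: r = 100 Gm = 1e+11 m.
For a circular orbit, gravity supplies the centripetal force, so v = √(GM / r).
v = √(2.67e+14 / 1e+11) m/s ≈ 51.67 m/s = 51.67 m/s.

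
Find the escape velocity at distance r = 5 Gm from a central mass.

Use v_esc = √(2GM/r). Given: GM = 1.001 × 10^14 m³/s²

Convert to SI: r = 5 Gm = 5e+09 m.
Escape velocity comes from setting total energy to zero: ½v² − GM/r = 0 ⇒ v_esc = √(2GM / r).
v_esc = √(2 · 1.001e+14 / 5e+09) m/s ≈ 200.1 m/s = 200.1 m/s.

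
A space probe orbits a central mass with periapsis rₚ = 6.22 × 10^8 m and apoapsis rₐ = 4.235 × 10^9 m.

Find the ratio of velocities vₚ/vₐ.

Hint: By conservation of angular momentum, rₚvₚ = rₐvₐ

Conservation of angular momentum gives rₚvₚ = rₐvₐ, so vₚ/vₐ = rₐ/rₚ.
vₚ/vₐ = 4.235e+09 / 6.22e+08 ≈ 6.809.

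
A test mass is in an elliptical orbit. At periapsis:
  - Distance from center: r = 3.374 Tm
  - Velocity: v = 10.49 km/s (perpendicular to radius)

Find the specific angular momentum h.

Convert to SI: r = 3.374 Tm = 3.374e+12 m; v = 10.49 km/s = 10490 m/s.
With v perpendicular to r, h = r · v.
h = 3.374e+12 · 10490 m²/s ≈ 3.539e+16 m²/s.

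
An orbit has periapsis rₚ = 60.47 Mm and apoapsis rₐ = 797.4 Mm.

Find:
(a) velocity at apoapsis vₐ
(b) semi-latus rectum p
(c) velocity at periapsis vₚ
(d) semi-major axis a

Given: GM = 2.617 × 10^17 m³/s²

Convert to SI: rₚ = 60.47 Mm = 6.047e+07 m; rₐ = 797.4 Mm = 7.974e+08 m.
(a) With a = (rₚ + rₐ)/2 = 4.28935e+08 m, vₐ = √(GM (2/rₐ − 1/a)) = √(2.617e+17 · (2/7.974e+08 − 1/4.28935e+08)) m/s ≈ 6802 m/s
(b) From a = (rₚ + rₐ)/2 = 4.28935e+08 m and e = (rₐ − rₚ)/(rₐ + rₚ) = 0.859023, p = a(1 − e²) = 4.28935e+08 · (1 − (0.859023)²) ≈ 1.124e+08 m
(c) With a = (rₚ + rₐ)/2 = 4.28935e+08 m, vₚ = √(GM (2/rₚ − 1/a)) = √(2.617e+17 · (2/6.047e+07 − 1/4.28935e+08)) m/s ≈ 8.97e+04 m/s
(d) a = (rₚ + rₐ)/2 = (6.047e+07 + 7.974e+08)/2 ≈ 4.289e+08 m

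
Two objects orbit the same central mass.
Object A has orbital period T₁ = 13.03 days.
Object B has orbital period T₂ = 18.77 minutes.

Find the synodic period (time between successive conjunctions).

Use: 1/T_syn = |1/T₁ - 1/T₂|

Convert to SI: T₁ = 13.03 days = 1.12579e+06 s; T₂ = 18.77 minutes = 1126.2 s.
T_syn = |T₁ · T₂ / (T₁ − T₂)|.
T_syn = |1.12579e+06 · 1126.2 / (1.12579e+06 − 1126.2)| s ≈ 1127 s = 18.79 minutes.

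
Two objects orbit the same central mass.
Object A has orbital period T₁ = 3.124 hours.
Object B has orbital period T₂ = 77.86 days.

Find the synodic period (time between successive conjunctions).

Convert to SI: T₁ = 3.124 hours = 11246.4 s; T₂ = 77.86 days = 6.7271e+06 s.
T_syn = |T₁ · T₂ / (T₁ − T₂)|.
T_syn = |11246.4 · 6.7271e+06 / (11246.4 − 6.7271e+06)| s ≈ 1.127e+04 s = 3.129 hours.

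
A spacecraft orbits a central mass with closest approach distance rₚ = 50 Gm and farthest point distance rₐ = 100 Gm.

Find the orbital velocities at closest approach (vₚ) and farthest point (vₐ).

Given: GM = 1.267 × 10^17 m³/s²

Convert to SI: rₚ = 50 Gm = 5e+10 m; rₐ = 100 Gm = 1e+11 m.
Use the vis-viva equation v² = GM(2/r − 1/a) with a = (rₚ + rₐ)/2 = (5e+10 + 1e+11)/2 = 7.5e+10 m.
vₚ = √(GM · (2/rₚ − 1/a)) = √(1.267e+17 · (2/5e+10 − 1/7.5e+10)) m/s ≈ 1838 m/s = 1.838 km/s.
vₐ = √(GM · (2/rₐ − 1/a)) = √(1.267e+17 · (2/1e+11 − 1/7.5e+10)) m/s ≈ 919.1 m/s = 919.1 m/s.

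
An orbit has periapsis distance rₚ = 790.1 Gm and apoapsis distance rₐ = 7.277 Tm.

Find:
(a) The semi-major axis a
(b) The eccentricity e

Convert to SI: rₚ = 790.1 Gm = 7.901e+11 m; rₐ = 7.277 Tm = 7.277e+12 m.
(a) a = (rₚ + rₐ) / 2 = (7.901e+11 + 7.277e+12) / 2 ≈ 4.034e+12 m = 4.034 Tm.
(b) e = (rₐ − rₚ) / (rₐ + rₚ) = (7.277e+12 − 7.901e+11) / (7.277e+12 + 7.901e+11) ≈ 0.8041.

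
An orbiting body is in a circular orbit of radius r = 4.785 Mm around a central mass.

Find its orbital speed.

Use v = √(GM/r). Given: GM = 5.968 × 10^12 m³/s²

Convert to SI: r = 4.785 Mm = 4.785e+06 m.
For a circular orbit, gravity supplies the centripetal force, so v = √(GM / r).
v = √(5.968e+12 / 4.785e+06) m/s ≈ 1117 m/s = 1.117 km/s.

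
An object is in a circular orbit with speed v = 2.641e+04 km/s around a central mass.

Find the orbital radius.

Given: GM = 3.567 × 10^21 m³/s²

Convert to SI: v = 2.641e+04 km/s = 2.641e+07 m/s.
For a circular orbit, v² = GM / r, so r = GM / v².
r = 3.567e+21 / (2.641e+07)² m ≈ 5.114e+06 m = 5.114 Mm.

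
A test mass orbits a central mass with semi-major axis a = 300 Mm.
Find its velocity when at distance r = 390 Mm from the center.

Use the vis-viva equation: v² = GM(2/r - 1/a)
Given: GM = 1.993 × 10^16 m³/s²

Convert to SI: a = 300 Mm = 3e+08 m; r = 390 Mm = 3.9e+08 m.
Vis-viva: v = √(GM · (2/r − 1/a)).
2/r − 1/a = 2/3.9e+08 − 1/3e+08 = 1.79487e-09 m⁻¹.
v = √(1.993e+16 · 1.79487e-09) m/s ≈ 5981 m/s = 5.981 km/s.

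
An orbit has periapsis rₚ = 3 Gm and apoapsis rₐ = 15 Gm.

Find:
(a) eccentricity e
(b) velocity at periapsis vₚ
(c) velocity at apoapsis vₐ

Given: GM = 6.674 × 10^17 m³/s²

Convert to SI: rₚ = 3 Gm = 3e+09 m; rₐ = 15 Gm = 1.5e+10 m.
(a) e = (rₐ − rₚ)/(rₐ + rₚ) = (1.5e+10 − 3e+09)/(1.5e+10 + 3e+09) ≈ 0.6667
(b) With a = (rₚ + rₐ)/2 = 9e+09 m, vₚ = √(GM (2/rₚ − 1/a)) = √(6.674e+17 · (2/3e+09 − 1/9e+09)) m/s ≈ 1.926e+04 m/s
(c) With a = (rₚ + rₐ)/2 = 9e+09 m, vₐ = √(GM (2/rₐ − 1/a)) = √(6.674e+17 · (2/1.5e+10 − 1/9e+09)) m/s ≈ 3851 m/s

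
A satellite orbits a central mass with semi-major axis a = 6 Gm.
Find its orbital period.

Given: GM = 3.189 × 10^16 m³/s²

Convert to SI: a = 6 Gm = 6e+09 m.
Kepler's third law: T = 2π √(a³ / GM).
Substituting a = 6e+09 m and GM = 3.189e+16 m³/s²:
T = 2π √((6e+09)³ / 3.189e+16) s
T ≈ 1.635e+07 s = 189.3 days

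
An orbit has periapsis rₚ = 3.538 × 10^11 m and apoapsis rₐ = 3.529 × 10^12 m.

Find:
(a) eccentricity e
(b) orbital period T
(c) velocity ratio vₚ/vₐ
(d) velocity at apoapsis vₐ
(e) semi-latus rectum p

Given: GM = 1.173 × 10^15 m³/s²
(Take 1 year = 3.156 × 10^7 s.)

(a) e = (rₐ − rₚ)/(rₐ + rₚ) = (3.529e+12 − 3.538e+11)/(3.529e+12 + 3.538e+11) ≈ 0.8178
(b) With a = (rₚ + rₐ)/2 = 1.9414e+12 m, T = 2π √(a³/GM) = 2π √((1.9414e+12)³/1.173e+15) s ≈ 4.963e+11 s
(c) Conservation of angular momentum (rₚvₚ = rₐvₐ) gives vₚ/vₐ = rₐ/rₚ = 3.529e+12/3.538e+11 ≈ 9.975
(d) With a = (rₚ + rₐ)/2 = 1.9414e+12 m, vₐ = √(GM (2/rₐ − 1/a)) = √(1.173e+15 · (2/3.529e+12 − 1/1.9414e+12)) m/s ≈ 7.783 m/s
(e) From a = (rₚ + rₐ)/2 = 1.9414e+12 m and e = (rₐ − rₚ)/(rₐ + rₚ) = 0.81776, p = a(1 − e²) = 1.9414e+12 · (1 − (0.81776)²) ≈ 6.431e+11 m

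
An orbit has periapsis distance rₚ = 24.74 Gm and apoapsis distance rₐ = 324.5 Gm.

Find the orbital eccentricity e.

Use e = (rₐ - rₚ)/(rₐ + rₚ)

Convert to SI: rₚ = 24.74 Gm = 2.474e+10 m; rₐ = 324.5 Gm = 3.245e+11 m.
e = (rₐ − rₚ) / (rₐ + rₚ).
e = (3.245e+11 − 2.474e+10) / (3.245e+11 + 2.474e+10) = 2.9976e+11 / 3.4924e+11 ≈ 0.8583.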